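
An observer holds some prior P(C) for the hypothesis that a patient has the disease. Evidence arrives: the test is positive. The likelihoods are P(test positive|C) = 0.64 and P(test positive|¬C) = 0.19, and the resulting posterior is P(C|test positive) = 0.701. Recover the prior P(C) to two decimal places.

P(C) = 0.41

Bayes' rule in odds form gives O(C|E) = O(C)·[P(E|C)/P(E|¬C)], hence O(C) = O(C|E)/LR.
Posterior odds = 0.701/(1−0.701) = 2.3445. LR = 0.64/0.19 = 3.3684.
Prior odds = 2.3445/3.3684 = 0.6960, so P(C) = 0.6960/(1+0.6960) ≈ 0.41.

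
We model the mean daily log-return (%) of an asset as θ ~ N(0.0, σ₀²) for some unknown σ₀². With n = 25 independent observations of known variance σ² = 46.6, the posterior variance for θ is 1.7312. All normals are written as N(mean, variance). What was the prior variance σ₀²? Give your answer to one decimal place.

Posterior precision equals prior precision plus data precision: 1/σ_n² = 1/σ₀² + n/σ².
So 1/σ₀² = 1/1.7312 − 25/46.6 = 0.577634 − 0.536481 = 0.041153.
Hence σ₀² = 1/0.041153 ≈ 24.3.

σ₀² = 24.3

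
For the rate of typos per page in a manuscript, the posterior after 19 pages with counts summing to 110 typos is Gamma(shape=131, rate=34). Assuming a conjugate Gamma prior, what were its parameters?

Gamma–Poisson conjugacy: posterior shape = α + Σxᵢ, posterior rate = β + n.
So α = 131 − 110 = 21 and β = 34 − 19 = 15.

Gamma(shape=21, rate=15)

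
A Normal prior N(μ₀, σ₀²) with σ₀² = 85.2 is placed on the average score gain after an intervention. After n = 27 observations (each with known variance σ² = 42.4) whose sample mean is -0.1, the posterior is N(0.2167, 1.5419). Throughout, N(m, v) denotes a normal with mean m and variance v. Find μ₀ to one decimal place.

The posterior mean is a precision-weighted average: μ_n = (τ₀μ₀ + τ_data·x̄)/(τ₀+τ_data), with τ₀=1/σ₀² and τ_data=n/σ².
Here τ₀ = 1/85.2 = 0.011737 and τ_data = 27/42.4 = 0.636792, so τ_n = 0.648529.
Rearranging for μ₀: μ₀ = (μ_n·τ_n − τ_data·x̄)/τ₀ = (0.2167·0.648529 − 0.636792·-0.1) / 0.011737 = 0.204215/0.011737 ≈ 17.4.

μ₀ = 17.4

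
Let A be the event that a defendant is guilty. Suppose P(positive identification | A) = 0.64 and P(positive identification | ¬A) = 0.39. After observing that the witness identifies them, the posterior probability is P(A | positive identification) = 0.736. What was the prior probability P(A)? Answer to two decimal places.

P(A) = 0.63

Bayes' rule in odds form gives O(A|E) = O(A)·[P(E|A)/P(E|¬A)], hence O(A) = O(A|E)/LR.
Posterior odds = 0.736/(1−0.736) = 2.7879. LR = 0.64/0.39 = 1.6410.
Prior odds = 2.7879/1.6410 = 1.6989, so P(A) = 1.6989/(1+1.6989) ≈ 0.63.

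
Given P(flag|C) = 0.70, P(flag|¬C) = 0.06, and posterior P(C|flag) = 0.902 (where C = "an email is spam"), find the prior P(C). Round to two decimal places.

In odds form, posterior odds = prior odds × likelihood ratio, so prior odds = posterior odds ÷ LR.
Posterior odds = 0.902/(1−0.902) = 9.2041. LR = 0.70/0.06 = 11.6667.
Prior odds = 9.2041/11.6667 = 0.7889, so P(C) = 0.7889/(1+0.7889) ≈ 0.44.

P(C) = 0.44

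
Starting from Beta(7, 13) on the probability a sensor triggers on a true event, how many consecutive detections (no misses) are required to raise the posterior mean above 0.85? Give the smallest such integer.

k = 67

After k detections and 0 misses the posterior is Beta(7+k, 13), with mean (7+k)/(7+13+k).
Set (7+k)/(20+k) > 0.85 and solve: k > (0.85·20 − 7)/(1 − 0.85) = 66.667.
The smallest integer exceeding 66.667 is 67, and checking k=67: (74)/(87) = 0.8506 > 0.85.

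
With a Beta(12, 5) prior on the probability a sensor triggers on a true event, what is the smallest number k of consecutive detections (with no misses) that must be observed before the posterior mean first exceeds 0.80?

k = 9

After k detections and 0 misses the posterior is Beta(12+k, 5), with mean (12+k)/(12+5+k).
Set (12+k)/(17+k) > 0.80 and solve: k > (0.80·17 − 12)/(1 − 0.80) = 8.000.
The smallest integer exceeding 8.000 is 9.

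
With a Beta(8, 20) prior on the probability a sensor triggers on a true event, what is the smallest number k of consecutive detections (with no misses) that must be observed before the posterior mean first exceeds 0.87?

k = 126

After k detections and 0 misses the posterior is Beta(8+k, 20), with mean (8+k)/(8+20+k).
Set (8+k)/(28+k) > 0.87 and solve: k > (0.87·28 − 8)/(1 − 0.87) = 125.846.
The smallest integer exceeding 125.846 is 126.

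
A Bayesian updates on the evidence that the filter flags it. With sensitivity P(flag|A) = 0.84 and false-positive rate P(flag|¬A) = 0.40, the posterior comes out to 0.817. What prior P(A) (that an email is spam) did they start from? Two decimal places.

P(A) = 0.68

In odds form, posterior odds = prior odds × likelihood ratio, so prior odds = posterior odds ÷ LR.
Posterior odds = 0.817/(1−0.817) = 4.4645. LR = 0.84/0.40 = 2.1000.
Prior odds = 4.4645/2.1000 = 2.1260, so P(A) = 2.1260/(1+2.1260) ≈ 0.68.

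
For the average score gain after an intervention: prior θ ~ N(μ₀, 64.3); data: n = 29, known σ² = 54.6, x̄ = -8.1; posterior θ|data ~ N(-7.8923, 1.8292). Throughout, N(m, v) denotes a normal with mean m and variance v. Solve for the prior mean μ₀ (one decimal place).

μ₀ = -0.8

With known observation variance, the Normal–Normal posterior has precision τ_n = τ₀ + n/σ² and mean μ_n = (τ₀μ₀ + (n/σ²)x̄)/τ_n.
Here τ₀ = 1/64.3 = 0.015552 and τ_data = 29/54.6 = 0.531136, so τ_n = 0.546688.
Rearranging for μ₀: μ₀ = (μ_n·τ_n − τ_data·x̄)/τ₀ = (-7.8923·0.546688 − 0.531136·-8.1) / 0.015552 = -0.012424/0.015552 ≈ -0.8.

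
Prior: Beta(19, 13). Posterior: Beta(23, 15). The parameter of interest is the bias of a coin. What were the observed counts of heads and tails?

A Beta(a, b) prior with s successes and f failures in binomial data gives a Beta(a+s, b+f) posterior.
Match parameters: s=23−19=4, f=15−13=2.

4 heads and 2 tails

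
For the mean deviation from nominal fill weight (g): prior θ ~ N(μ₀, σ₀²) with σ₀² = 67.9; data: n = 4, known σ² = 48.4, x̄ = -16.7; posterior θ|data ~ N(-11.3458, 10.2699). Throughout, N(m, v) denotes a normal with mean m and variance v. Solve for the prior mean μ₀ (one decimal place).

μ₀ = 18.7

The posterior mean is a precision-weighted average: μ_n = (τ₀μ₀ + τ_data·x̄)/(τ₀+τ_data), with τ₀=1/σ₀² and τ_data=n/σ².
Here τ₀ = 1/67.9 = 0.014728 and τ_data = 4/48.4 = 0.082645, so τ_n = 0.097373.
Rearranging for μ₀: μ₀ = (μ_n·τ_n − τ_data·x̄)/τ₀ = (-11.3458·0.097373 − 0.082645·-16.7) / 0.014728 = 0.275397/0.014728 ≈ 18.7.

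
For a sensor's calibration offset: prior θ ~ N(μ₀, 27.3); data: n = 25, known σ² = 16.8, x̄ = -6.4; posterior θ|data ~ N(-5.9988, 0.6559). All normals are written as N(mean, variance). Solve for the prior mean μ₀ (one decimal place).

With known observation variance, the Normal–Normal posterior has precision τ_n = τ₀ + n/σ² and mean μ_n = (τ₀μ₀ + (n/σ²)x̄)/τ_n.
Here τ₀ = 1/27.3 = 0.036630 and τ_data = 25/16.8 = 1.488095, so τ_n = 1.524725.
Rearranging for μ₀: μ₀ = (μ_n·τ_n − τ_data·x̄)/τ₀ = (-5.9988·1.524725 − 1.488095·-6.4) / 0.036630 = 0.377288/0.036630 ≈ 10.3.

μ₀ = 10.3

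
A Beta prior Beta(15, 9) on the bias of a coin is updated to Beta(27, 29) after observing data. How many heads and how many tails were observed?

12 heads and 20 tails

Beta is conjugate to the binomial likelihood: posterior = Beta(α+s, β+f).
Match parameters: s=27−15=12, f=29−9=20.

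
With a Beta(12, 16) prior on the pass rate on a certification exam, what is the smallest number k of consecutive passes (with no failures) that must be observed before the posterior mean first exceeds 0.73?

After k passes and 0 failures the posterior is Beta(12+k, 16), with mean (12+k)/(12+16+k).
Set (12+k)/(28+k) > 0.73 and solve: k > (0.73·28 − 12)/(1 − 0.73) = 31.259.
The smallest integer exceeding 31.259 is 32.

k = 32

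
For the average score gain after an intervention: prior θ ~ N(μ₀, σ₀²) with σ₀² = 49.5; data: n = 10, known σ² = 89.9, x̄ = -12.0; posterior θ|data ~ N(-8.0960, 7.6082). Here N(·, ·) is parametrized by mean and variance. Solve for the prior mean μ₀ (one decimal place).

With known observation variance, the Normal–Normal posterior has precision τ_n = τ₀ + n/σ² and mean μ_n = (τ₀μ₀ + (n/σ²)x̄)/τ_n.
Here τ₀ = 1/49.5 = 0.020202 and τ_data = 10/89.9 = 0.111235, so τ_n = 0.131437.
Rearranging for μ₀: μ₀ = (μ_n·τ_n − τ_data·x̄)/τ₀ = (-8.0960·0.131437 − 0.111235·-12.0) / 0.020202 = 0.270706/0.020202 ≈ 13.4.

μ₀ = 13.4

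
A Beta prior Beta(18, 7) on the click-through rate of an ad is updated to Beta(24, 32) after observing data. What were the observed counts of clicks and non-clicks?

A Beta(α, β) prior with s successes and f failures in binomial data gives a Beta(α+s, β+f) posterior.
So s = 24 − 18 = 6 and f = 32 − 7 = 25.

6 clicks and 25 non-clicks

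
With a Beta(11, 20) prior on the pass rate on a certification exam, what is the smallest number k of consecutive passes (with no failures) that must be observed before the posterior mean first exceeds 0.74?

k = 46

After k passes and 0 failures the posterior is Beta(11+k, 20), with mean (11+k)/(11+20+k).
Set (11+k)/(31+k) > 0.74 and solve: k > (0.74·31 − 11)/(1 − 0.74) = 45.923.
The smallest integer exceeding 45.923 is 46, and checking k=46: (57)/(77) = 0.7403 > 0.74.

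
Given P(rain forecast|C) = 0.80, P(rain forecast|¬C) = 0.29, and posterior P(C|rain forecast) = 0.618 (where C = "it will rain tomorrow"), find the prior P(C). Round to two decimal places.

In odds form, posterior odds = prior odds × likelihood ratio, so prior odds = posterior odds ÷ LR.
Posterior odds = 0.618/(1−0.618) = 1.6178. LR = 0.80/0.29 = 2.7586.
Prior odds = 1.6178/2.7586 = 0.5865, so P(C) = 0.5865/(1+0.5865) ≈ 0.37.

P(C) = 0.37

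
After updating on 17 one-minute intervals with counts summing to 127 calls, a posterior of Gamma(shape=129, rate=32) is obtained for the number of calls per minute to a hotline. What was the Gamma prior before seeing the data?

Gamma(shape=2, rate=15)

Gamma–Poisson conjugacy: posterior shape = α + Σxᵢ, posterior rate = β + n.
So α = 129 − 127 = 2 and β = 32 − 17 = 15.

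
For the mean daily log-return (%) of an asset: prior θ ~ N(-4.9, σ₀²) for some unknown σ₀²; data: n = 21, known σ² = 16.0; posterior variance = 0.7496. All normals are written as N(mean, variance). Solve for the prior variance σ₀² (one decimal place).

σ₀² = 46.4

Posterior precision equals prior precision plus data precision: 1/σ_n² = 1/σ₀² + n/σ².
So 1/σ₀² = 1/0.7496 − 21/16.0 = 1.334045 − 1.312500 = 0.021545.
Hence σ₀² = 1/0.021545 ≈ 46.4.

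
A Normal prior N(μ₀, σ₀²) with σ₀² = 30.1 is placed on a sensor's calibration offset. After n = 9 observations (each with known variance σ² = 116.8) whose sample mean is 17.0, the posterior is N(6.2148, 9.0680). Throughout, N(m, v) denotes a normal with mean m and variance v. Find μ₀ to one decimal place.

μ₀ = -18.8

With known observation variance, the Normal–Normal posterior has precision τ_n = τ₀ + n/σ² and mean μ_n = (τ₀μ₀ + (n/σ²)x̄)/τ_n.
Here τ₀ = 1/30.1 = 0.033223 and τ_data = 9/116.8 = 0.077055, so τ_n = 0.110278.
Rearranging for μ₀: μ₀ = (μ_n·τ_n − τ_data·x̄)/τ₀ = (6.2148·0.110278 − 0.077055·17.0) / 0.033223 = -0.624579/0.033223 ≈ -18.8.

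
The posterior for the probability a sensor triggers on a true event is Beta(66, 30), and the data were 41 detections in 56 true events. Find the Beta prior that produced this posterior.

Beta(25, 15)

Beta is conjugate to the binomial likelihood: posterior = Beta(α+s, β+f).
So α = 66 − 41 = 25 and β = 30 − 15 = 15.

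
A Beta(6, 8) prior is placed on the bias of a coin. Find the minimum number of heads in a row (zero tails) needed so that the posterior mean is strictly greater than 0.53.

After k heads and 0 tails the posterior is Beta(6+k, 8), with mean (6+k)/(6+8+k).
Set (6+k)/(14+k) > 0.53 and solve: k > (0.53·14 − 6)/(1 − 0.53) = 3.021.
The smallest integer exceeding 3.021 is 4.

k = 4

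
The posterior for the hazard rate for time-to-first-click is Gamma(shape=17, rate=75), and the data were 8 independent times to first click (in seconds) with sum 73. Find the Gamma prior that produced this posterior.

Gamma(shape=9, rate=2)

Gamma–exponential conjugacy: posterior shape = α + n, posterior rate = β + Σtᵢ.
So α = 17 − 8 = 9 and β = 75 − 73 = 2.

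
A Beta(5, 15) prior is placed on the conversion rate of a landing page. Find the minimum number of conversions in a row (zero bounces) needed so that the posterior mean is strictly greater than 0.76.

After k conversions and 0 bounces the posterior is Beta(5+k, 15), with mean (5+k)/(5+15+k).
Set (5+k)/(20+k) > 0.76 and solve: k > (0.76·20 − 5)/(1 − 0.76) = 42.500.
The smallest integer exceeding 42.500 is 43, and checking k=43: (48)/(63) = 0.7619 > 0.76.

k = 43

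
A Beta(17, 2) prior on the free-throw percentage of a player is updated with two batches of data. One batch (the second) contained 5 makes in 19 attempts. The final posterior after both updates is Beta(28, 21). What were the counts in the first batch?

6 makes and 5 misses

Because Beta–binomial updating is additive in the counts, the combined data contributed (α_post−α_prior, β_post−β_prior) successes and failures.
Total across both batches: 28−17=11 makes, 21−2=19 misses.
Subtract the second batch: 11−5=6 makes and 19−14=5 misses.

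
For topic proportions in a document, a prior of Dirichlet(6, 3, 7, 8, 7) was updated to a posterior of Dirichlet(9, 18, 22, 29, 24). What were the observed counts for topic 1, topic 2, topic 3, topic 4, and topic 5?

For a Dirichlet(α) prior with multinomial counts c, the posterior is Dirichlet(α + c) componentwise.
Counts are posterior − prior componentwise: 9−6=3, 18−3=15, 22−7=15, 29−8=21, 24−7=17.

counts (3, 15, 15, 21, 17)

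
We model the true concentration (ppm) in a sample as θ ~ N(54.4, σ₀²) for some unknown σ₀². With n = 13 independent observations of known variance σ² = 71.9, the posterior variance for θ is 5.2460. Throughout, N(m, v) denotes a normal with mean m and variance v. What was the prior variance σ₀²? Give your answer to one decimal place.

For the Normal–Normal model with known σ², precisions add: τ_n = τ₀ + n/σ².
So 1/σ₀² = 1/5.2460 − 13/71.9 = 0.190621 − 0.180807 = 0.009814.
Hence σ₀² = 1/0.009814 ≈ 101.9.

σ₀² = 101.9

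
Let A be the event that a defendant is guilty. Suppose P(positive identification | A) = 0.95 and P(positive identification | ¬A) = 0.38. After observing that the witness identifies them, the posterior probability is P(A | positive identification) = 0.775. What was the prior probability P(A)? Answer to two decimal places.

Bayes' rule in odds form gives O(A|E) = O(A)·[P(E|A)/P(E|¬A)], hence O(A) = O(A|E)/LR.
Posterior odds = 0.775/(1−0.775) = 3.4444. LR = 0.95/0.38 = 2.5000.
Prior odds = 3.4444/2.5000 = 1.3778, so P(A) = 1.3778/(1+1.3778) ≈ 0.58.

P(A) = 0.58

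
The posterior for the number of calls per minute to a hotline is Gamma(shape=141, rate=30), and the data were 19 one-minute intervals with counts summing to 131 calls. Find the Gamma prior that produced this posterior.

Gamma–Poisson conjugacy: posterior shape = α + Σxᵢ, posterior rate = β + n.
So α = 141 − 131 = 10 and β = 30 − 19 = 11.

Gamma(shape=10, rate=11)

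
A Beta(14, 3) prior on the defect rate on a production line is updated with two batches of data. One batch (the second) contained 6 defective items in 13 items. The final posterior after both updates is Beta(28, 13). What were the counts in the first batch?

8 defective items and 3 good items

Because Beta–binomial updating is additive in the counts, the combined data contributed (α_post−α_prior, β_post−β_prior) successes and failures.
Total across both batches: 28−14=14 defective items, 13−3=10 good items.
Subtract the second batch: 14−6=8 defective items and 10−7=3 good items.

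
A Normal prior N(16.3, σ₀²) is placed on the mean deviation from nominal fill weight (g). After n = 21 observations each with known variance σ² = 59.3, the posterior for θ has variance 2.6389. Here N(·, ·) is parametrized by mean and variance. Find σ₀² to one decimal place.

Posterior precision equals prior precision plus data precision: 1/σ_n² = 1/σ₀² + n/σ².
So 1/σ₀² = 1/2.6389 − 21/59.3 = 0.378946 − 0.354132 = 0.024814.
Hence σ₀² = 1/0.024814 ≈ 40.3.

σ₀² = 40.3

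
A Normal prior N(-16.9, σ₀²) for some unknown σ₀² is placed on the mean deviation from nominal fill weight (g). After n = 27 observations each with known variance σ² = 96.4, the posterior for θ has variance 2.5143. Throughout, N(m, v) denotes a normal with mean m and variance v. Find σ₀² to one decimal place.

For the Normal–Normal model with known σ², precisions add: τ_n = τ₀ + n/σ².
So 1/σ₀² = 1/2.5143 − 27/96.4 = 0.397725 − 0.280083 = 0.117642.
Hence σ₀² = 1/0.117642 ≈ 8.5.

σ₀² = 8.5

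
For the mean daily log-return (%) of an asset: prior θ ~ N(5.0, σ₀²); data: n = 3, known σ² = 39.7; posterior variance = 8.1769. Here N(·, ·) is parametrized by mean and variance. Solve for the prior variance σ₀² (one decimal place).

Posterior precision equals prior precision plus data precision: 1/σ_n² = 1/σ₀² + n/σ².
So 1/σ₀² = 1/8.1769 − 3/39.7 = 0.122296 − 0.075567 = 0.046729.
Hence σ₀² = 1/0.046729 ≈ 21.4.

σ₀² = 21.4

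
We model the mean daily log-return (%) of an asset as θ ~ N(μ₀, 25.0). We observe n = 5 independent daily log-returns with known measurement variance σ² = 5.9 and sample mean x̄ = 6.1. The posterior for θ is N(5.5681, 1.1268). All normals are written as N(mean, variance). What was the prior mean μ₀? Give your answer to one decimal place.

μ₀ = -5.7

With known observation variance, the Normal–Normal posterior has precision τ_n = τ₀ + n/σ² and mean μ_n = (τ₀μ₀ + (n/σ²)x̄)/τ_n.
Here τ₀ = 1/25.0 = 0.040000 and τ_data = 5/5.9 = 0.847458, so τ_n = 0.887458.
Rearranging for μ₀: μ₀ = (μ_n·τ_n − τ_data·x̄)/τ₀ = (5.5681·0.887458 − 0.847458·6.1) / 0.040000 = -0.228039/0.040000 ≈ -5.7.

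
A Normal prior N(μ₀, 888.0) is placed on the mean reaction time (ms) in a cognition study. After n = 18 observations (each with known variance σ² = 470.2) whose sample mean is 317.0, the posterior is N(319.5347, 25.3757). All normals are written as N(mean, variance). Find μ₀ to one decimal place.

With known observation variance, the Normal–Normal posterior has precision τ_n = τ₀ + n/σ² and mean μ_n = (τ₀μ₀ + (n/σ²)x̄)/τ_n.
Here τ₀ = 1/888.0 = 0.001126 and τ_data = 18/470.2 = 0.038282, so τ_n = 0.039408.
Rearranging for μ₀: μ₀ = (μ_n·τ_n − τ_data·x̄)/τ₀ = (319.5347·0.039408 − 0.038282·317.0) / 0.001126 = 0.456829/0.001126 ≈ 405.7.

μ₀ = 405.7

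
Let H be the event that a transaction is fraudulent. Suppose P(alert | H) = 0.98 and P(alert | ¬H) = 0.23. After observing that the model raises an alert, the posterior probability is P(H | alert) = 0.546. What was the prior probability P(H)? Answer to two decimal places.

P(H) = 0.22

In odds form, posterior odds = prior odds × likelihood ratio, so prior odds = posterior odds ÷ LR.
Posterior odds = 0.546/(1−0.546) = 1.2026. LR = 0.98/0.23 = 4.2609.
Prior odds = 1.2026/4.2609 = 0.2822, so P(H) = 0.2822/(1+0.2822) ≈ 0.22.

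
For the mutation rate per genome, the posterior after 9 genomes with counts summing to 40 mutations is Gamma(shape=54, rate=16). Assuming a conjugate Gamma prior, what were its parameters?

Gamma–Poisson conjugacy: posterior shape = α + Σxᵢ, posterior rate = β + n.
So α = 54 − 40 = 14 and β = 16 − 9 = 7.

Gamma(shape=14, rate=7)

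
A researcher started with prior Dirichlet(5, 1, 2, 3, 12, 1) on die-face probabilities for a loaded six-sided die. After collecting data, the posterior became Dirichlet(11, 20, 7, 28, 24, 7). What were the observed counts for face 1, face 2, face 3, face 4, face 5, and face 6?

counts (6, 19, 5, 25, 12, 6)

For a Dirichlet(α) prior with multinomial counts c, the posterior is Dirichlet(α + c) componentwise.
Counts are posterior − prior componentwise: 11−5=6, 20−1=19, 7−2=5, 28−3=25, 24−12=12, 7−1=6.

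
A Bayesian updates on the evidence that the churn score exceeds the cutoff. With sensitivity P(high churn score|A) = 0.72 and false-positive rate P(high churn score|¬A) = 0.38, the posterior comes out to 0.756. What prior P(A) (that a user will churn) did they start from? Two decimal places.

P(A) = 0.62

Bayes' rule in odds form gives O(A|E) = O(A)·[P(E|A)/P(E|¬A)], hence O(A) = O(A|E)/LR.
Posterior odds = 0.756/(1−0.756) = 3.0984. LR = 0.72/0.38 = 1.8947.
Prior odds = 3.0984/1.8947 = 1.6353, so P(A) = 1.6353/(1+1.6353) ≈ 0.62.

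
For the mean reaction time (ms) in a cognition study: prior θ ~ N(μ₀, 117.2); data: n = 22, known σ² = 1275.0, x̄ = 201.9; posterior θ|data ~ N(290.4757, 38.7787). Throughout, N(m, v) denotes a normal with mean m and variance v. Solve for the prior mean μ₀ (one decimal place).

The posterior mean is a precision-weighted average: μ_n = (τ₀μ₀ + τ_data·x̄)/(τ₀+τ_data), with τ₀=1/σ₀² and τ_data=n/σ².
Here τ₀ = 1/117.2 = 0.008532 and τ_data = 22/1275.0 = 0.017255, so τ_n = 0.025787.
Rearranging for μ₀: μ₀ = (μ_n·τ_n − τ_data·x̄)/τ₀ = (290.4757·0.025787 − 0.017255·201.9) / 0.008532 = 4.006712/0.008532 ≈ 469.6.

μ₀ = 469.6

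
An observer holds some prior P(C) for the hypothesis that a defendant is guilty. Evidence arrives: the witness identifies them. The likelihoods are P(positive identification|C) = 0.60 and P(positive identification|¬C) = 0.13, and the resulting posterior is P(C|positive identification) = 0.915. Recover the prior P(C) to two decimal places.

P(C) = 0.70

Bayes' rule in odds form gives O(C|E) = O(C)·[P(E|C)/P(E|¬C)], hence O(C) = O(C|E)/LR.
Posterior odds = 0.915/(1−0.915) = 10.7647. LR = 0.60/0.13 = 4.6154.
Prior odds = 10.7647/4.6154 = 2.3323, so P(C) = 2.3323/(1+2.3323) ≈ 0.70.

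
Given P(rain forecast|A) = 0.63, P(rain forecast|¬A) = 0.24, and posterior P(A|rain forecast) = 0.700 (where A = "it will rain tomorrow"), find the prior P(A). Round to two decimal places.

In odds form, posterior odds = prior odds × likelihood ratio, so prior odds = posterior odds ÷ LR.
Posterior odds = 0.700/(1−0.700) = 2.3333. LR = 0.63/0.24 = 2.6250.
Prior odds = 2.3333/2.6250 = 0.8889, so P(A) = 0.8889/(1+0.8889) ≈ 0.47.

P(A) = 0.47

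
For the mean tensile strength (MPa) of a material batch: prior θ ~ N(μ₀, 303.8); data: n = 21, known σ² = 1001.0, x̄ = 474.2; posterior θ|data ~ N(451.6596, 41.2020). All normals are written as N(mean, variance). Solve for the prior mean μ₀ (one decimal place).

μ₀ = 308.0

With known observation variance, the Normal–Normal posterior has precision τ_n = τ₀ + n/σ² and mean μ_n = (τ₀μ₀ + (n/σ²)x̄)/τ_n.
Here τ₀ = 1/303.8 = 0.003292 and τ_data = 21/1001.0 = 0.020979, so τ_n = 0.024271.
Rearranging for μ₀: μ₀ = (μ_n·τ_n − τ_data·x̄)/τ₀ = (451.6596·0.024271 − 0.020979·474.2) / 0.003292 = 1.013988/0.003292 ≈ 308.0.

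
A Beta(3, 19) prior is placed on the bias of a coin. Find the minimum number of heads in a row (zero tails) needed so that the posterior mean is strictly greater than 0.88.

k = 137

After k heads and 0 tails the posterior is Beta(3+k, 19), with mean (3+k)/(3+19+k).
Set (3+k)/(22+k) > 0.88 and solve: k > (0.88·22 − 3)/(1 − 0.88) = 136.333.
The smallest integer exceeding 136.333 is 137.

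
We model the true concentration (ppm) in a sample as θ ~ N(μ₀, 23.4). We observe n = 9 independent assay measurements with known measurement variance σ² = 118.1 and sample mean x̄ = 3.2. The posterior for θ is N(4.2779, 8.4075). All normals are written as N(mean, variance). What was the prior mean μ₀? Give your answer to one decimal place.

The posterior mean is a precision-weighted average: μ_n = (τ₀μ₀ + τ_data·x̄)/(τ₀+τ_data), with τ₀=1/σ₀² and τ_data=n/σ².
Here τ₀ = 1/23.4 = 0.042735 and τ_data = 9/118.1 = 0.076207, so τ_n = 0.118942.
Rearranging for μ₀: μ₀ = (μ_n·τ_n − τ_data·x̄)/τ₀ = (4.2779·0.118942 − 0.076207·3.2) / 0.042735 = 0.264960/0.042735 ≈ 6.2.

μ₀ = 6.2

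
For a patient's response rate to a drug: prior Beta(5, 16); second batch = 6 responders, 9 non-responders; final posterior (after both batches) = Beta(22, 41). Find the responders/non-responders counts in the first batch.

Sequential conjugate updates are equivalent to a single update on the pooled data, so total successes = posterior α − prior α and total failures = posterior β − prior β.
Total across both batches: 22−5=17 responders, 41−16=25 non-responders.
Subtract the second batch: 17−6=11 responders and 25−9=16 non-responders.

11 responders and 16 non-responders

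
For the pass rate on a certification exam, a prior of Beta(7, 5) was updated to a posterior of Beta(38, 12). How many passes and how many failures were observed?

A Beta(α, β) prior with s successes and f failures in binomial data gives a Beta(α+s, β+f) posterior.
Match parameters: s=38−7=31, f=12−5=7.

31 passes and 7 failures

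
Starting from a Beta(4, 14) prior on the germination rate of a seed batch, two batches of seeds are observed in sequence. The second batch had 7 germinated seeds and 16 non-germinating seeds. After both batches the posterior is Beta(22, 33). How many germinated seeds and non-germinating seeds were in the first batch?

Sequential conjugate updates are equivalent to a single update on the pooled data, so total successes = posterior α − prior α and total failures = posterior β − prior β.
Total across both batches: 22−4=18 germinated seeds, 33−14=19 non-germinating seeds.
Subtract the second batch: 18−7=11 germinated seeds and 19−16=3 non-germinating seeds.

11 germinated seeds and 3 non-germinating seeds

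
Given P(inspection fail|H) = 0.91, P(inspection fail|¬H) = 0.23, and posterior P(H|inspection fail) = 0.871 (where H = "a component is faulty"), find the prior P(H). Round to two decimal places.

Bayes' rule in odds form gives O(H|E) = O(H)·[P(E|H)/P(E|¬H)], hence O(H) = O(H|E)/LR.
Posterior odds = 0.871/(1−0.871) = 6.7519. LR = 0.91/0.23 = 3.9565.
Prior odds = 6.7519/3.9565 = 1.7065, so P(H) = 1.7065/(1+1.7065) ≈ 0.63.

P(H) = 0.63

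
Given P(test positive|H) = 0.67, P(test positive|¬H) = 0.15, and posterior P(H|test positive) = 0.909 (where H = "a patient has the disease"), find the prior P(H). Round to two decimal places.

Bayes' rule in odds form gives O(H|E) = O(H)·[P(E|H)/P(E|¬H)], hence O(H) = O(H|E)/LR.
Posterior odds = 0.909/(1−0.909) = 9.9890. LR = 0.67/0.15 = 4.4667.
Prior odds = 9.9890/4.4667 = 2.2363, so P(H) = 2.2363/(1+2.2363) ≈ 0.69.

P(H) = 0.69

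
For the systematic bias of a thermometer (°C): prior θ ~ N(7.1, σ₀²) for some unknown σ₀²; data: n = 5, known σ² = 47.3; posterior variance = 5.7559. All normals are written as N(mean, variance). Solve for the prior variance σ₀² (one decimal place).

For the Normal–Normal model with known σ², precisions add: τ_n = τ₀ + n/σ².
So 1/σ₀² = 1/5.7559 − 5/47.3 = 0.173735 − 0.105708 = 0.068027.
Hence σ₀² = 1/0.068027 ≈ 14.7.

σ₀² = 14.7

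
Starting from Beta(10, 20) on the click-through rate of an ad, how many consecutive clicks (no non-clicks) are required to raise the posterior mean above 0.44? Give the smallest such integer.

k = 6

After k clicks and 0 non-clicks the posterior is Beta(10+k, 20), with mean (10+k)/(10+20+k).
Set (10+k)/(30+k) > 0.44 and solve: k > (0.44·30 − 10)/(1 − 0.44) = 5.714.
The smallest integer exceeding 5.714 is 6, and checking k=6: (16)/(36) = 0.4444 > 0.44.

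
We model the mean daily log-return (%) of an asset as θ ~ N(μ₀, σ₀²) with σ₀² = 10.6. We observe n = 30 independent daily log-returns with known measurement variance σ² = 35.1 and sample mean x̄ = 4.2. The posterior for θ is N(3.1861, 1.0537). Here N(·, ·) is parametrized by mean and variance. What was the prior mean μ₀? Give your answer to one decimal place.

With known observation variance, the Normal–Normal posterior has precision τ_n = τ₀ + n/σ² and mean μ_n = (τ₀μ₀ + (n/σ²)x̄)/τ_n.
Here τ₀ = 1/10.6 = 0.094340 and τ_data = 30/35.1 = 0.854701, so τ_n = 0.949041.
Rearranging for μ₀: μ₀ = (μ_n·τ_n − τ_data·x̄)/τ₀ = (3.1861·0.949041 − 0.854701·4.2) / 0.094340 = -0.566005/0.094340 ≈ -6.0.

μ₀ = -6.0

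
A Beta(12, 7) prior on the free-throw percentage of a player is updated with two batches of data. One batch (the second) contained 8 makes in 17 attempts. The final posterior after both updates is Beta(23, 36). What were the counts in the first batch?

Sequential conjugate updates are equivalent to a single update on the pooled data, so total successes = posterior α − prior α and total failures = posterior β − prior β.
Total across both batches: 23−12=11 makes, 36−7=29 misses.
Subtract the second batch: 11−8=3 makes and 29−9=20 misses.

3 makes and 20 misses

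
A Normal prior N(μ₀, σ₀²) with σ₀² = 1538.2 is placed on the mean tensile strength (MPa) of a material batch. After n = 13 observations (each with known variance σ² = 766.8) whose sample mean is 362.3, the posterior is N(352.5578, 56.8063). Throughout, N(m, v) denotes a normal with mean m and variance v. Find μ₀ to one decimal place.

μ₀ = 98.5

With known observation variance, the Normal–Normal posterior has precision τ_n = τ₀ + n/σ² and mean μ_n = (τ₀μ₀ + (n/σ²)x̄)/τ_n.
Here τ₀ = 1/1538.2 = 0.000650 and τ_data = 13/766.8 = 0.016954, so τ_n = 0.017604.
Rearranging for μ₀: μ₀ = (μ_n·τ_n − τ_data·x̄)/τ₀ = (352.5578·0.017604 − 0.016954·362.3) / 0.000650 = 0.063993/0.000650 ≈ 98.5.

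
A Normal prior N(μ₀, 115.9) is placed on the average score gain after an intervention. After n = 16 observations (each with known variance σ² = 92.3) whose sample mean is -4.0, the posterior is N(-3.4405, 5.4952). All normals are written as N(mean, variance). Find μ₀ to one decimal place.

The posterior mean is a precision-weighted average: μ_n = (τ₀μ₀ + τ_data·x̄)/(τ₀+τ_data), with τ₀=1/σ₀² and τ_data=n/σ².
Here τ₀ = 1/115.9 = 0.008628 and τ_data = 16/92.3 = 0.173348, so τ_n = 0.181976.
Rearranging for μ₀: μ₀ = (μ_n·τ_n − τ_data·x̄)/τ₀ = (-3.4405·0.181976 − 0.173348·-4.0) / 0.008628 = 0.067304/0.008628 ≈ 7.8.

μ₀ = 7.8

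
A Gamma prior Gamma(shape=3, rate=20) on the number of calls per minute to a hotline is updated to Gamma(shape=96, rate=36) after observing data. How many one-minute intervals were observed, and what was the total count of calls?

n = 16 one-minute intervals with total 93 calls

A Gamma(α, β) prior (rate parametrization) on a Poisson rate with n observations summing to S gives posterior Gamma(α+S, β+n).
Matching: Σxᵢ = 96 − 3 = 93 and n = 36 − 20 = 16.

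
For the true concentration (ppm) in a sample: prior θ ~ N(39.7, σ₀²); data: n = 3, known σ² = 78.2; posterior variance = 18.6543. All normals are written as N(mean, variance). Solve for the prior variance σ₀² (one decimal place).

σ₀² = 65.6

Posterior precision equals prior precision plus data precision: 1/σ_n² = 1/σ₀² + n/σ².
So 1/σ₀² = 1/18.6543 − 3/78.2 = 0.053607 − 0.038363 = 0.015244.
Hence σ₀² = 1/0.015244 ≈ 65.6.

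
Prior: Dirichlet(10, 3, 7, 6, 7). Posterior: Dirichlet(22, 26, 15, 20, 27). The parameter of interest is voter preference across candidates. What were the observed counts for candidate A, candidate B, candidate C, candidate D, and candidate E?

For a Dirichlet(α) prior with multinomial counts c, the posterior is Dirichlet(α + c) componentwise.
Counts are posterior − prior componentwise: 22−10=12, 26−3=23, 15−7=8, 20−6=14, 27−7=20.

counts (12, 23, 8, 14, 20)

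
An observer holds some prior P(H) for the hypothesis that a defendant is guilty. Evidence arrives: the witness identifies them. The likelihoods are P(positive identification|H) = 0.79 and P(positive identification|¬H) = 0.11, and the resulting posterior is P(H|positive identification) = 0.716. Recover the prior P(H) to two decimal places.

P(H) = 0.26

Bayes' rule in odds form gives O(H|E) = O(H)·[P(E|H)/P(E|¬H)], hence O(H) = O(H|E)/LR.
Posterior odds = 0.716/(1−0.716) = 2.5211. LR = 0.79/0.11 = 7.1818.
Prior odds = 2.5211/7.1818 = 0.3510, so P(H) = 0.3510/(1+0.3510) ≈ 0.26.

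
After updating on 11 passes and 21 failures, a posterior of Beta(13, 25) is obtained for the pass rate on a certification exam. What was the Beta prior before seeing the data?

Beta is conjugate to the binomial likelihood: posterior = Beta(α+s, β+f).
Subtract the data counts: 13−11=2, 25−21=4.

Beta(2, 4)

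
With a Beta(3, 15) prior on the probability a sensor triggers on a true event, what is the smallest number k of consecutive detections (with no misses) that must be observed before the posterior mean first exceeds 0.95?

k = 283

After k detections and 0 misses the posterior is Beta(3+k, 15), with mean (3+k)/(3+15+k).
Set (3+k)/(18+k) > 0.95 and solve: k > (0.95·18 − 3)/(1 − 0.95) = 282.000.
The smallest integer exceeding 282.000 is 283, and checking k=283: (286)/(301) = 0.9502 > 0.95.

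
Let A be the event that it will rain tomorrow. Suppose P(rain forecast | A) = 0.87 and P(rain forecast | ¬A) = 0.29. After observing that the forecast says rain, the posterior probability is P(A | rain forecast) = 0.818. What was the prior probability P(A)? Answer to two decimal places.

In odds form, posterior odds = prior odds × likelihood ratio, so prior odds = posterior odds ÷ LR.
Posterior odds = 0.818/(1−0.818) = 4.4945. LR = 0.87/0.29 = 3.0000.
Prior odds = 4.4945/3.0000 = 1.4982, so P(A) = 1.4982/(1+1.4982) ≈ 0.60.

P(A) = 0.60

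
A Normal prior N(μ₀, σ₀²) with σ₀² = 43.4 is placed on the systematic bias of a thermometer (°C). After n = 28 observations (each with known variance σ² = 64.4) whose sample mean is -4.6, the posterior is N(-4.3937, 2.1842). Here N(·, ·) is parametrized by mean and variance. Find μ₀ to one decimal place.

The posterior mean is a precision-weighted average: μ_n = (τ₀μ₀ + τ_data·x̄)/(τ₀+τ_data), with τ₀=1/σ₀² and τ_data=n/σ².
Here τ₀ = 1/43.4 = 0.023041 and τ_data = 28/64.4 = 0.434783, so τ_n = 0.457824.
Rearranging for μ₀: μ₀ = (μ_n·τ_n − τ_data·x̄)/τ₀ = (-4.3937·0.457824 − 0.434783·-4.6) / 0.023041 = -0.011540/0.023041 ≈ -0.5.

μ₀ = -0.5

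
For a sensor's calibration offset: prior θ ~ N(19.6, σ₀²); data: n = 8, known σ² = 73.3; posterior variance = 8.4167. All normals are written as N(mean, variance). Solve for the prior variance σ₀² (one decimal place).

σ₀² = 103.4

For the Normal–Normal model with known σ², precisions add: τ_n = τ₀ + n/σ².
So 1/σ₀² = 1/8.4167 − 8/73.3 = 0.118811 − 0.109141 = 0.009670.
Hence σ₀² = 1/0.009670 ≈ 103.4.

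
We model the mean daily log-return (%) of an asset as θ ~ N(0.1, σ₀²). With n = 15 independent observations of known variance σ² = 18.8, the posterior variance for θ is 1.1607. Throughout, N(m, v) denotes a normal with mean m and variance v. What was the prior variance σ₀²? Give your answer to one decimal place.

For the Normal–Normal model with known σ², precisions add: τ_n = τ₀ + n/σ².
So 1/σ₀² = 1/1.1607 − 15/18.8 = 0.861549 − 0.797872 = 0.063677.
Hence σ₀² = 1/0.063677 ≈ 15.7.

σ₀² = 15.7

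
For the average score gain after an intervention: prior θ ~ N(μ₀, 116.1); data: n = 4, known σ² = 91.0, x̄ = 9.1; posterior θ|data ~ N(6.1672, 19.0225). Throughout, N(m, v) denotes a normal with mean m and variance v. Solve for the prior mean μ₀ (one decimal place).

μ₀ = -8.8

With known observation variance, the Normal–Normal posterior has precision τ_n = τ₀ + n/σ² and mean μ_n = (τ₀μ₀ + (n/σ²)x̄)/τ_n.
Here τ₀ = 1/116.1 = 0.008613 and τ_data = 4/91.0 = 0.043956, so τ_n = 0.052569.
Rearranging for μ₀: μ₀ = (μ_n·τ_n − τ_data·x̄)/τ₀ = (6.1672·0.052569 − 0.043956·9.1) / 0.008613 = -0.075796/0.008613 ≈ -8.8.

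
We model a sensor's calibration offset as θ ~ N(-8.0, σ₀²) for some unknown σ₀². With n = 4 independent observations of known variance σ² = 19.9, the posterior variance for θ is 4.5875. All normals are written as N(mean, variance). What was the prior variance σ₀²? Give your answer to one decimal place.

σ₀² = 58.9

Posterior precision equals prior precision plus data precision: 1/σ_n² = 1/σ₀² + n/σ².
So 1/σ₀² = 1/4.5875 − 4/19.9 = 0.217984 − 0.201005 = 0.016979.
Hence σ₀² = 1/0.016979 ≈ 58.9.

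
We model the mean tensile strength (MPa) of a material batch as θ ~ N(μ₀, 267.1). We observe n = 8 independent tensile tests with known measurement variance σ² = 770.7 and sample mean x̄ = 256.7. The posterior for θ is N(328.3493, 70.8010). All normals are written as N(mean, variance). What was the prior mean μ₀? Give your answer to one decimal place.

With known observation variance, the Normal–Normal posterior has precision τ_n = τ₀ + n/σ² and mean μ_n = (τ₀μ₀ + (n/σ²)x̄)/τ_n.
Here τ₀ = 1/267.1 = 0.003744 and τ_data = 8/770.7 = 0.010380, so τ_n = 0.014124.
Rearranging for μ₀: μ₀ = (μ_n·τ_n − τ_data·x̄)/τ₀ = (328.3493·0.014124 − 0.010380·256.7) / 0.003744 = 1.973060/0.003744 ≈ 527.0.

μ₀ = 527.0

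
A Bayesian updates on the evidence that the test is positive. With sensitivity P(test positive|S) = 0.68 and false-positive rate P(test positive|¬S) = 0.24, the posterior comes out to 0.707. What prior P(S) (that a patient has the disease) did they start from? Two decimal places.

P(S) = 0.46

Bayes' rule in odds form gives O(S|E) = O(S)·[P(E|S)/P(E|¬S)], hence O(S) = O(S|E)/LR.
Posterior odds = 0.707/(1−0.707) = 2.4130. LR = 0.68/0.24 = 2.8333.
Prior odds = 2.4130/2.8333 = 0.8517, so P(S) = 0.8517/(1+0.8517) ≈ 0.46.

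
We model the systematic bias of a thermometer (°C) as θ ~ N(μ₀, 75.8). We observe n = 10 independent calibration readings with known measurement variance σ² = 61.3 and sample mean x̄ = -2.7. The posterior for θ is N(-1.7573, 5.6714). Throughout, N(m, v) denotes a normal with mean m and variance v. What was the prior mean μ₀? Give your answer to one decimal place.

With known observation variance, the Normal–Normal posterior has precision τ_n = τ₀ + n/σ² and mean μ_n = (τ₀μ₀ + (n/σ²)x̄)/τ_n.
Here τ₀ = 1/75.8 = 0.013193 and τ_data = 10/61.3 = 0.163132, so τ_n = 0.176325.
Rearranging for μ₀: μ₀ = (μ_n·τ_n − τ_data·x̄)/τ₀ = (-1.7573·0.176325 − 0.163132·-2.7) / 0.013193 = 0.130600/0.013193 ≈ 9.9.

μ₀ = 9.9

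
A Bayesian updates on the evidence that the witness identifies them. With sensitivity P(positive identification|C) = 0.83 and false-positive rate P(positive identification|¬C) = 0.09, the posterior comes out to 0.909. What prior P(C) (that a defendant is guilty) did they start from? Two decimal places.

Bayes' rule in odds form gives O(C|E) = O(C)·[P(E|C)/P(E|¬C)], hence O(C) = O(C|E)/LR.
Posterior odds = 0.909/(1−0.909) = 9.9890. LR = 0.83/0.09 = 9.2222.
Prior odds = 9.9890/9.2222 = 1.0831, so P(C) = 1.0831/(1+1.0831) ≈ 0.52.

P(C) = 0.52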